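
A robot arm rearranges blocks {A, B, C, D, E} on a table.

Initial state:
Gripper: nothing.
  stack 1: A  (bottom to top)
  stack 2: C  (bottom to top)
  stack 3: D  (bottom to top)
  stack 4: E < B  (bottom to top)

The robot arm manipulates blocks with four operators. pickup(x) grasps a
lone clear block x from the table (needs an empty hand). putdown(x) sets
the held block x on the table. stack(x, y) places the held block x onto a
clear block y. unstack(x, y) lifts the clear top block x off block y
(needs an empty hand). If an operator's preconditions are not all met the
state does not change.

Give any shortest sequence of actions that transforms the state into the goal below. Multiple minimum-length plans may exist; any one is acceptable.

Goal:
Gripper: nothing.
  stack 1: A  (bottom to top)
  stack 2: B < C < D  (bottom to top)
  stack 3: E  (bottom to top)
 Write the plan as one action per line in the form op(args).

unstack(B, E)
putdown(B)
pickup(C)
stack(C, B)
pickup(D)
stack(D, C)

step 1 (unstack(B, E)): towers=[A; C; D; E] holding=B
step 2 (putdown(B)): towers=[A; B; C; D; E] holding=-
step 3 (pickup(C)): towers=[A; B; D; E] holding=C
step 4 (stack(C, B)): towers=[A; B/C; D; E] holding=-
step 5 (pickup(D)): towers=[A; B/C; E] holding=D
step 6 (stack(D, C)): towers=[A; B/C/D; E] holding=-
goal check: towers=[A; B/C/D; E] holding=- — reached (length 6, optimal by BFS)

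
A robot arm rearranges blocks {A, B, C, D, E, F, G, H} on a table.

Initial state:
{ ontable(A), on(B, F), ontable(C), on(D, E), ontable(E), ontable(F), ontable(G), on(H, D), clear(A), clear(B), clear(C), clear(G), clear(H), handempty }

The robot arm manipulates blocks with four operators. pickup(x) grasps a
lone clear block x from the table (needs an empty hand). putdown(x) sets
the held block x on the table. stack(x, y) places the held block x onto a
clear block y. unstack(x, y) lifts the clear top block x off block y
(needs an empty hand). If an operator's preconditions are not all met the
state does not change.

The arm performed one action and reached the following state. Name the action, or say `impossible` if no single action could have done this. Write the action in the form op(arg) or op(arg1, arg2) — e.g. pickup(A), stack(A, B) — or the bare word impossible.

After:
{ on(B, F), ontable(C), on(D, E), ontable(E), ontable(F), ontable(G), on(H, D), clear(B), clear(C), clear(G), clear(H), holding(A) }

pickup(A)

target: towers=[C; E/D/H; F/B; G] holding=A
         pickup(G) → towers=[A; C; E/D/H; F/B] holding=G
         pickup(A) → towers=[C; E/D/H; F/B; G] holding=A  ← match
     unstack(H, D) → towers=[A; C; E/D; F/B; G] holding=H
     unstack(B, F) → towers=[A; C; E/D/H; F; G] holding=B
         pickup(C) → towers=[A; E/D/H; F/B; G] holding=C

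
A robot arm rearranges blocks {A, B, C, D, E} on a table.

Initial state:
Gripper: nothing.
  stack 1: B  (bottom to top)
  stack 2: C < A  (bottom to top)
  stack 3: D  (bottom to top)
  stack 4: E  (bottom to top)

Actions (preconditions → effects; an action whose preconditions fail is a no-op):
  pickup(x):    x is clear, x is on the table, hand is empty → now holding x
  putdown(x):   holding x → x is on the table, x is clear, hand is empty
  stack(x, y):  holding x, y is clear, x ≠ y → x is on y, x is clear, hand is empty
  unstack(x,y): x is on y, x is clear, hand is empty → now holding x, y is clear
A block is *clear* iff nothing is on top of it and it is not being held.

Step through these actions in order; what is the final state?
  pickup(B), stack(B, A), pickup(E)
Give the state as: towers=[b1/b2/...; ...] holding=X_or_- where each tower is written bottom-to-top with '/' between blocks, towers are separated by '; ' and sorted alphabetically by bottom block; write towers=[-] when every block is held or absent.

towers=[C/A/B; D] holding=E

step 1 (pickup(B)): towers=[C/A; D; E] holding=B
step 2 (stack(B, A)): towers=[C/A/B; D; E] holding=-
step 3 (pickup(E)): towers=[C/A/B; D] holding=E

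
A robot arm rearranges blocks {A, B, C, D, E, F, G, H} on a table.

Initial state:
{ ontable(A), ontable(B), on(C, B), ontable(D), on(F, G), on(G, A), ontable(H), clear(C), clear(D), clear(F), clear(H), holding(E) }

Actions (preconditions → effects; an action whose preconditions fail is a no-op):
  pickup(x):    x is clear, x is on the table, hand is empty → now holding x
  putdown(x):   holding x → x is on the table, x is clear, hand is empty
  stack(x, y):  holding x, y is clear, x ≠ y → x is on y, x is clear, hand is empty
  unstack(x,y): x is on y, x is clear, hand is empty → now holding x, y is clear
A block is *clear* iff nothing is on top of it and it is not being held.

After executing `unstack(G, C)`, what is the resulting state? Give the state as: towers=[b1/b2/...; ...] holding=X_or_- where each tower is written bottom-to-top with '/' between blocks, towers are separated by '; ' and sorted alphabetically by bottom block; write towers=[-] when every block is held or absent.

towers=[A/G/F; B/C; D; H] holding=E

before: towers=[A/G/F; B/C; D; H] holding=E
pre[unstack(G, C)]: on(G,C) ✗, clear(G) ✗, handempty ✗
on(G,C), clear(G), handempty unmet → unstack(G, C) is a no-op
after:  towers=[A/G/F; B/C; D; H] holding=E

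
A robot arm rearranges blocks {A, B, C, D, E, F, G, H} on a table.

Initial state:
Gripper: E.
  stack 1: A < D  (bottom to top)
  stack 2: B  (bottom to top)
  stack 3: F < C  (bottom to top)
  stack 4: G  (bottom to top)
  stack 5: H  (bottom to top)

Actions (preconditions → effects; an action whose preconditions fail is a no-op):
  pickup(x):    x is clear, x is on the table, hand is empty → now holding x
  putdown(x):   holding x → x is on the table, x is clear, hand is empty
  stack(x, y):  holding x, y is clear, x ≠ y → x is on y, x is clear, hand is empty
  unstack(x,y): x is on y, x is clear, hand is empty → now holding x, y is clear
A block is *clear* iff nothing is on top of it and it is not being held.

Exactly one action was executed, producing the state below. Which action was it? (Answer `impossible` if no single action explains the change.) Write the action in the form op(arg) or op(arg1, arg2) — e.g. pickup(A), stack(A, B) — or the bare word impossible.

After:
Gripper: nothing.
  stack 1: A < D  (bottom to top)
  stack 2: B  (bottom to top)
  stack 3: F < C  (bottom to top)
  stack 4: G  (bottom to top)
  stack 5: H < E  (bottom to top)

target: towers=[A/D; B; F/C; G; H/E] holding=-
        putdown(E) → towers=[A/D; B; E; F/C; G; H] holding=-
       stack(E, G) → towers=[A/D; B; F/C; G/E; H] holding=-
       stack(E, H) → towers=[A/D; B; F/C; G; H/E] holding=-  ← match
       stack(E, B) → towers=[A/D; B/E; F/C; G; H] holding=-
       stack(E, D) → towers=[A/D/E; B; F/C; G; H] holding=-
       stack(E, C) → towers=[A/D; B; F/C/E; G; H] holding=-

stack(E, H)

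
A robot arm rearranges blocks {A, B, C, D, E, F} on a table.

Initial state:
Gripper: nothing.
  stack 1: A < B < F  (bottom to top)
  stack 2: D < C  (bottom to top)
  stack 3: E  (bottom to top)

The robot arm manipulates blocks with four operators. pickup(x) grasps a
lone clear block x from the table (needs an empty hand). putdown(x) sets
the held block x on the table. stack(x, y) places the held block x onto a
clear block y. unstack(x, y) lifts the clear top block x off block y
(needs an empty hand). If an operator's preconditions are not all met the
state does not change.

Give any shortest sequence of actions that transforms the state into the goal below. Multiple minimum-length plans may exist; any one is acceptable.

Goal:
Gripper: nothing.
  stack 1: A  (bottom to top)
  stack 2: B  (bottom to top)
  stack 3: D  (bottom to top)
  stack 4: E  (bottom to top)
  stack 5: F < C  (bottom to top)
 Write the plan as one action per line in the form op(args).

unstack(F, B)
putdown(F)
unstack(B, A)
putdown(B)
unstack(C, D)
stack(C, F)

step 1 (unstack(F, B)): towers=[A/B; D/C; E] holding=F
step 2 (putdown(F)): towers=[A/B; D/C; E; F] holding=-
step 3 (unstack(B, A)): towers=[A; D/C; E; F] holding=B
step 4 (putdown(B)): towers=[A; B; D/C; E; F] holding=-
step 5 (unstack(C, D)): towers=[A; B; D; E; F] holding=C
step 6 (stack(C, F)): towers=[A; B; D; E; F/C] holding=-
goal check: towers=[A; B; D; E; F/C] holding=- — reached (length 6, optimal by BFS)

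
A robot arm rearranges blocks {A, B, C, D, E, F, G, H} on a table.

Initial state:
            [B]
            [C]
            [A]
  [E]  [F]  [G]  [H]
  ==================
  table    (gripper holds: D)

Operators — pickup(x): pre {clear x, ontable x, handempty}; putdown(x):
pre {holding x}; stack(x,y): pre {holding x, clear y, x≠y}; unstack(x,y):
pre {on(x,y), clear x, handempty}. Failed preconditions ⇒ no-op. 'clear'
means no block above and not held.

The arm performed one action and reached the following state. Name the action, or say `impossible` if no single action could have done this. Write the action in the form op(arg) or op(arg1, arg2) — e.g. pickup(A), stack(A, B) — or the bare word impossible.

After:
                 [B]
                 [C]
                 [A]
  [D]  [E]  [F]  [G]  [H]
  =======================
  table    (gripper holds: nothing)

target: towers=[D; E; F; G/A/C/B; H] holding=-
        putdown(D) → towers=[D; E; F; G/A/C/B; H] holding=-  ← match
       stack(D, E) → towers=[E/D; F; G/A/C/B; H] holding=-
       stack(D, H) → towers=[E; F; G/A/C/B; H/D] holding=-
       stack(D, B) → towers=[E; F; G/A/C/B/D; H] holding=-
       stack(D, F) → towers=[E; F/D; G/A/C/B; H] holding=-

putdown(D)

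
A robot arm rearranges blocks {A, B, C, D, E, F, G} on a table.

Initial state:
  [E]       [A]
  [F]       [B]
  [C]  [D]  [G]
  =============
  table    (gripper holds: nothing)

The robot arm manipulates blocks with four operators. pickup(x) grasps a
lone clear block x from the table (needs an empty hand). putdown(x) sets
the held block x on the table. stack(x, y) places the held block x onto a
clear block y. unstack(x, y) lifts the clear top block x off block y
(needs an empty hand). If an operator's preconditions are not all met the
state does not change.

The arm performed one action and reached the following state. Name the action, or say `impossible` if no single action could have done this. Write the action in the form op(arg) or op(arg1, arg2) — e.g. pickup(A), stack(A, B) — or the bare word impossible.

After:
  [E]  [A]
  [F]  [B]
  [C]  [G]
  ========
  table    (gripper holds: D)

pickup(D)

target: towers=[C/F/E; G/B/A] holding=D
         pickup(D) → towers=[C/F/E; G/B/A] holding=D  ← match
     unstack(A, B) → towers=[C/F/E; D; G/B] holding=A
     unstack(E, F) → towers=[C/F; D; G/B/A] holding=E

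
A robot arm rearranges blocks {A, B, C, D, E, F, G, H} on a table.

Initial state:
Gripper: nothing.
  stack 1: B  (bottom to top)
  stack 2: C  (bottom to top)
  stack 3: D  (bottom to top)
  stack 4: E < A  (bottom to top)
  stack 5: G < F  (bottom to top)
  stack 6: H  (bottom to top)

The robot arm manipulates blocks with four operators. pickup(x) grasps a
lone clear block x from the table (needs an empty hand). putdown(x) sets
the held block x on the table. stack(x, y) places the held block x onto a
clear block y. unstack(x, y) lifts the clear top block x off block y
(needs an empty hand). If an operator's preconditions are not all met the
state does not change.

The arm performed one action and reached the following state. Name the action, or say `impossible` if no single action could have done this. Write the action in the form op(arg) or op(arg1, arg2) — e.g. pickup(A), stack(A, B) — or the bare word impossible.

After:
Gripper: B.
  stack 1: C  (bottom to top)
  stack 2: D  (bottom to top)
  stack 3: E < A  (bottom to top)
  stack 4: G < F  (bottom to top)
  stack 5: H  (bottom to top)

target: towers=[C; D; E/A; G/F; H] holding=B
     unstack(A, E) → towers=[B; C; D; E; G/F; H] holding=A
         pickup(H) → towers=[B; C; D; E/A; G/F] holding=H
         pickup(B) → towers=[C; D; E/A; G/F; H] holding=B  ← match
     unstack(F, G) → towers=[B; C; D; E/A; G; H] holding=F
         pickup(D) → towers=[B; C; E/A; G/F; H] holding=D
         pickup(C) → towers=[B; D; E/A; G/F; H] holding=C

pickup(B)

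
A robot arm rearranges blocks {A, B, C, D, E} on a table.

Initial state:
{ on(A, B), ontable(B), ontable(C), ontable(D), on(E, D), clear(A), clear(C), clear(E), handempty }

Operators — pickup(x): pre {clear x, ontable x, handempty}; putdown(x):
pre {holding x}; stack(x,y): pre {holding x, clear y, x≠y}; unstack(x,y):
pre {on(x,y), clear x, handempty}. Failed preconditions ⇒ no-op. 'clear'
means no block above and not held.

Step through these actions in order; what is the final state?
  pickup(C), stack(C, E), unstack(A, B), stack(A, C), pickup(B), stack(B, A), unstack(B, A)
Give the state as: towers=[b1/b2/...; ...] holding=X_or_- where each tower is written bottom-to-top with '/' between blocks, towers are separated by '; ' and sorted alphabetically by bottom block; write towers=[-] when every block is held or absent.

towers=[D/E/C/A] holding=B

step 1 (pickup(C)): towers=[B/A; D/E] holding=C
step 2 (stack(C, E)): towers=[B/A; D/E/C] holding=-
step 3 (unstack(A, B)): towers=[B; D/E/C] holding=A
step 4 (stack(A, C)): towers=[B; D/E/C/A] holding=-
step 5 (pickup(B)): towers=[D/E/C/A] holding=B
step 6 (stack(B, A)): towers=[D/E/C/A/B] holding=-
step 7 (unstack(B, A)): towers=[D/E/C/A] holding=B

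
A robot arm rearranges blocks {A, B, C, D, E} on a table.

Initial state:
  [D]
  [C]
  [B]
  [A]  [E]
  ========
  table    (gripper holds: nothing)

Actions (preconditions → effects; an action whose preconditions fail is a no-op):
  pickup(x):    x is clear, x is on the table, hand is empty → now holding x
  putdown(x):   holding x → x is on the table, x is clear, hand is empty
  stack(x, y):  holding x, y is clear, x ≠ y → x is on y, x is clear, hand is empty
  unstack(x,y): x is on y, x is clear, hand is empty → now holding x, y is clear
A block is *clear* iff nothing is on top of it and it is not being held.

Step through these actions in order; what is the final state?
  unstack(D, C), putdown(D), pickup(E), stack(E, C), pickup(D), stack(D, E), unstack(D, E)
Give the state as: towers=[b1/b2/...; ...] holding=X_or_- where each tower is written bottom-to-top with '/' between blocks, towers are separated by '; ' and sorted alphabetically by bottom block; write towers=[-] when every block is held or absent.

towers=[A/B/C/E] holding=D

step 1 (unstack(D, C)): towers=[A/B/C; E] holding=D
step 2 (putdown(D)): towers=[A/B/C; D; E] holding=-
step 3 (pickup(E)): towers=[A/B/C; D] holding=E
step 4 (stack(E, C)): towers=[A/B/C/E; D] holding=-
step 5 (pickup(D)): towers=[A/B/C/E] holding=D
step 6 (stack(D, E)): towers=[A/B/C/E/D] holding=-
step 7 (unstack(D, E)): towers=[A/B/C/E] holding=D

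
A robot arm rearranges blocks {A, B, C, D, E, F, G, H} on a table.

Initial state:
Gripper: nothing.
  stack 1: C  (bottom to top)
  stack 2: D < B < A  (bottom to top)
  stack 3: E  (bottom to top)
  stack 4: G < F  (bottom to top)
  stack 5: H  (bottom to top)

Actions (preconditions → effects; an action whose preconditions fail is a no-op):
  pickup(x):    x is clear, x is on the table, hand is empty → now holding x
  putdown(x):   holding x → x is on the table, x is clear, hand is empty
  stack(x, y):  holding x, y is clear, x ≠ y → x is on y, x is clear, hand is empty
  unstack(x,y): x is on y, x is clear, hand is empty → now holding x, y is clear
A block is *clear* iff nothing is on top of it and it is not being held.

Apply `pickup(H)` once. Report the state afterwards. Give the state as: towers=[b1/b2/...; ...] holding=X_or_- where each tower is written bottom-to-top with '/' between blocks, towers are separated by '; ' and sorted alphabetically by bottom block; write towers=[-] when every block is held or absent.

before: towers=[C; D/B/A; E; G/F; H] holding=-
pre[pickup(H)]: clear(H) ✓, ontable(H) ✓, handempty ✓
all met → apply pickup(H)
after:  towers=[C; D/B/A; E; G/F] holding=H

towers=[C; D/B/A; E; G/F] holding=H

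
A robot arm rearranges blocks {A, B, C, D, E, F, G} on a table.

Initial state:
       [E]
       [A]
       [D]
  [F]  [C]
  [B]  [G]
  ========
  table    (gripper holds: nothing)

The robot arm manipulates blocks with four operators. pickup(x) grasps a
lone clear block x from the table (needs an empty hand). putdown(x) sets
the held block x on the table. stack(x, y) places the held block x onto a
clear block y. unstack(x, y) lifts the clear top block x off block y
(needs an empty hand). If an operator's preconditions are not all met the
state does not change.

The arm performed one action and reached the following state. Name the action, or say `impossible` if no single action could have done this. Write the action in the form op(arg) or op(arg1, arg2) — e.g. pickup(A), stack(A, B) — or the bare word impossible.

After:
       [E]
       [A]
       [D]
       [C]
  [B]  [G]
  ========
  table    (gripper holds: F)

unstack(F, B)

target: towers=[B; G/C/D/A/E] holding=F
     unstack(F, B) → towers=[B; G/C/D/A/E] holding=F  ← match
     unstack(E, A) → towers=[B/F; G/C/D/A] holding=E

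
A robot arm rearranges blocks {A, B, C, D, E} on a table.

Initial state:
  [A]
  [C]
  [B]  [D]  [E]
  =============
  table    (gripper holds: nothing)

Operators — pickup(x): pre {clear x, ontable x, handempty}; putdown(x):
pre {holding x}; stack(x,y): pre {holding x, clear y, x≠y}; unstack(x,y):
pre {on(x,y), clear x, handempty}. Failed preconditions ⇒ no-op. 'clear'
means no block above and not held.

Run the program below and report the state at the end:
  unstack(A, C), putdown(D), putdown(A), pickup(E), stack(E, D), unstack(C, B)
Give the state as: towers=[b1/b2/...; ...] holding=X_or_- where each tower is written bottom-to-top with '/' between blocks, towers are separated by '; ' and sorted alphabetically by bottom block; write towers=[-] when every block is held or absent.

towers=[A; B; D/E] holding=C

step 1 (unstack(A, C)): towers=[B/C; D; E] holding=A
step 2 (putdown(D)) [no-op]: towers=[B/C; D; E] holding=A
step 3 (putdown(A)): towers=[A; B/C; D; E] holding=-
step 4 (pickup(E)): towers=[A; B/C; D] holding=E
step 5 (stack(E, D)): towers=[A; B/C; D/E] holding=-
step 6 (unstack(C, B)): towers=[A; B; D/E] holding=C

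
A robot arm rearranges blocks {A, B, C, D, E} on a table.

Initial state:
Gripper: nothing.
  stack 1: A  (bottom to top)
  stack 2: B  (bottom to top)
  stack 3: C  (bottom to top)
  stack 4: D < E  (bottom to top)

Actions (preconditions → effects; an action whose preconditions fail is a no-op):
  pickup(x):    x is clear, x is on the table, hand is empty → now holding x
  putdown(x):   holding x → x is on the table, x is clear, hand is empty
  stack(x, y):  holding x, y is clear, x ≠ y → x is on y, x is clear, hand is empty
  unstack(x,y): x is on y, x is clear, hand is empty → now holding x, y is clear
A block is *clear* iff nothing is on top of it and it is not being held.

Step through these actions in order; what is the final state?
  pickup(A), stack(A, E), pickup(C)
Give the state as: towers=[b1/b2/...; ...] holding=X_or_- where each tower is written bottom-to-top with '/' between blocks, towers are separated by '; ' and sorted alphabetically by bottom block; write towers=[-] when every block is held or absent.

step 1 (pickup(A)): towers=[B; C; D/E] holding=A
step 2 (stack(A, E)): towers=[B; C; D/E/A] holding=-
step 3 (pickup(C)): towers=[B; D/E/A] holding=C

towers=[B; D/E/A] holding=C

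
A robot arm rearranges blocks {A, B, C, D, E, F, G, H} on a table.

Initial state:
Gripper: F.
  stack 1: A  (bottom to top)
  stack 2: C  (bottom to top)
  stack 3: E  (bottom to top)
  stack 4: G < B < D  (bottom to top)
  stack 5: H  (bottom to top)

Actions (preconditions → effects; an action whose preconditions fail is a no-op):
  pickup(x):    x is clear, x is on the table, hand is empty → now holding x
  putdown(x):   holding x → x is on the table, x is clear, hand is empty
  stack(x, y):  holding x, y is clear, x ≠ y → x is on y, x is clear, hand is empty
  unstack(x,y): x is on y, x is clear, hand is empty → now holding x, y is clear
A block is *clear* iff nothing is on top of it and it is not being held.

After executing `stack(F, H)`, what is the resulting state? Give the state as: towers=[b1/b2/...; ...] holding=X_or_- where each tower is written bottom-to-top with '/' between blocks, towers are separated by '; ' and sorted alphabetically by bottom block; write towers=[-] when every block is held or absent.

before: towers=[A; C; E; G/B/D; H] holding=F
pre[stack(F, H)]: holding(F) yes, clear(H) yes, F≠H yes
all met → apply stack(F, H)
after:  towers=[A; C; E; G/B/D; H/F] holding=-

towers=[A; C; E; G/B/D; H/F] holding=-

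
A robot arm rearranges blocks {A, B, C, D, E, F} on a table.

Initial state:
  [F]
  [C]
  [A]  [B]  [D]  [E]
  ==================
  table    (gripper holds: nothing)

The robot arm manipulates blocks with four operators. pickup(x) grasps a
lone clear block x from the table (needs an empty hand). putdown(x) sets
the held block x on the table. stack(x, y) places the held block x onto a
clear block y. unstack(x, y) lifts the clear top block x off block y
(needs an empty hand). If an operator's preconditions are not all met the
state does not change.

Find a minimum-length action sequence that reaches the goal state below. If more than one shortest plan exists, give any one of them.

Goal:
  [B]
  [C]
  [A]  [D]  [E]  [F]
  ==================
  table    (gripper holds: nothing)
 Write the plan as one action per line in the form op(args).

unstack(F, C)
putdown(F)
pickup(B)
stack(B, C)

step 1 (unstack(F, C)): towers=[A/C; B; D; E] holding=F
step 2 (putdown(F)): towers=[A/C; B; D; E; F] holding=-
step 3 (pickup(B)): towers=[A/C; D; E; F] holding=B
step 4 (stack(B, C)): towers=[A/C/B; D; E; F] holding=-
goal check: towers=[A/C/B; D; E; F] holding=- — reached (length 4, optimal by BFS)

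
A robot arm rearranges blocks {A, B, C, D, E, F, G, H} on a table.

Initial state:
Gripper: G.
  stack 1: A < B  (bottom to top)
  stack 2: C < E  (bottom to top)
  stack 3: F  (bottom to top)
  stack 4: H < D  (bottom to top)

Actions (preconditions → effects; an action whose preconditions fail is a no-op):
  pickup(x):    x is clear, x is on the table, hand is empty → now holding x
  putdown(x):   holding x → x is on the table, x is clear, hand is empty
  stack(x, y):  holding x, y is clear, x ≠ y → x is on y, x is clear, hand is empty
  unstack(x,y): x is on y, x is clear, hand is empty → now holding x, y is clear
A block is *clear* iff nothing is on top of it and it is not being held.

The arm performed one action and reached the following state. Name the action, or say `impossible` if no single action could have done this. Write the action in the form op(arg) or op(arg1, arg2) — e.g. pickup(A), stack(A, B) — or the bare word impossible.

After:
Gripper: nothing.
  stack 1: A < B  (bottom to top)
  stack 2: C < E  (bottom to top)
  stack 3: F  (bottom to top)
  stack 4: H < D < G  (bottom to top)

stack(G, D)

target: towers=[A/B; C/E; F; H/D/G] holding=-
        putdown(G) → towers=[A/B; C/E; F; G; H/D] holding=-
       stack(G, E) → towers=[A/B; C/E/G; F; H/D] holding=-
       stack(G, B) → towers=[A/B/G; C/E; F; H/D] holding=-
       stack(G, F) → towers=[A/B; C/E; F/G; H/D] holding=-
       stack(G, D) → towers=[A/B; C/E; F; H/D/G] holding=-  ← match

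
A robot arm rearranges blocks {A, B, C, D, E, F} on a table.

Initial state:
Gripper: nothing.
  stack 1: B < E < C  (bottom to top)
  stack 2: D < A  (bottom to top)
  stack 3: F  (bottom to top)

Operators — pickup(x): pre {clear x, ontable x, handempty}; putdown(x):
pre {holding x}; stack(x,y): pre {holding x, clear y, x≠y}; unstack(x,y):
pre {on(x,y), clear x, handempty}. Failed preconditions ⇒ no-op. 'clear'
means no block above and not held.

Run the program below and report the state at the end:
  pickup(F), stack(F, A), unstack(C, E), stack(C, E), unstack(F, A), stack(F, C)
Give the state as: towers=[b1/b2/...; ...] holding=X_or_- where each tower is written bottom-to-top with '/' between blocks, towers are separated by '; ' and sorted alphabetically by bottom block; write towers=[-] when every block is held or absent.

step 1 (pickup(F)): towers=[B/E/C; D/A] holding=F
step 2 (stack(F, A)): towers=[B/E/C; D/A/F] holding=-
step 3 (unstack(C, E)): towers=[B/E; D/A/F] holding=C
step 4 (stack(C, E)): towers=[B/E/C; D/A/F] holding=-
step 5 (unstack(F, A)): towers=[B/E/C; D/A] holding=F
step 6 (stack(F, C)): towers=[B/E/C/F; D/A] holding=-

towers=[B/E/C/F; D/A] holding=-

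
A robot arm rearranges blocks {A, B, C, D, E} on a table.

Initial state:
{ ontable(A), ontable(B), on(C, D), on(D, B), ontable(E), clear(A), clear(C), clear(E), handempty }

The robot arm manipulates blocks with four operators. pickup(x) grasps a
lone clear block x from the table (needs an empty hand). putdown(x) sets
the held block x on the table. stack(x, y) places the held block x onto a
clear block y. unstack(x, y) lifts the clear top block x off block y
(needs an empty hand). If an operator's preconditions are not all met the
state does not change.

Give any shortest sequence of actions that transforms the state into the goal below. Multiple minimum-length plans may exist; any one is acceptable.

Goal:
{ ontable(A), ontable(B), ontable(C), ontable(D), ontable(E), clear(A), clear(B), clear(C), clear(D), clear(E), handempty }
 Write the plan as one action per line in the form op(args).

unstack(C, D)
putdown(C)
unstack(D, B)
putdown(D)

step 1 (unstack(C, D)): towers=[A; B/D; E] holding=C
step 2 (putdown(C)): towers=[A; B/D; C; E] holding=-
step 3 (unstack(D, B)): towers=[A; B; C; E] holding=D
step 4 (putdown(D)): towers=[A; B; C; D; E] holding=-
goal check: towers=[A; B; C; D; E] holding=- — reached (length 4, optimal by BFS)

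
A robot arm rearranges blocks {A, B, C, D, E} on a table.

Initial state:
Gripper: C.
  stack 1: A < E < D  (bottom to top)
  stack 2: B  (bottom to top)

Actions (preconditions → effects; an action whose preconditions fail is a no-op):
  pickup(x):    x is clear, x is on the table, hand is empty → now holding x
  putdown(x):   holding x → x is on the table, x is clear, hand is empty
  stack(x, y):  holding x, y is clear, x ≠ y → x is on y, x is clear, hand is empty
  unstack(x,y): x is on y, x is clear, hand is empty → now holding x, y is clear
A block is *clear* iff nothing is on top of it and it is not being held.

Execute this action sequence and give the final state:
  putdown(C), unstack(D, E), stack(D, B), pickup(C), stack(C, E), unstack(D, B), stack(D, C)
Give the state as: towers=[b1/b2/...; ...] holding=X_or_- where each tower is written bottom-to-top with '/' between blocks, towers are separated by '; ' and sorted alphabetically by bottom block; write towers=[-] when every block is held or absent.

towers=[A/E/C/D; B] holding=-

step 1 (putdown(C)): towers=[A/E/D; B; C] holding=-
step 2 (unstack(D, E)): towers=[A/E; B; C] holding=D
step 3 (stack(D, B)): towers=[A/E; B/D; C] holding=-
step 4 (pickup(C)): towers=[A/E; B/D] holding=C
step 5 (stack(C, E)): towers=[A/E/C; B/D] holding=-
step 6 (unstack(D, B)): towers=[A/E/C; B] holding=D
step 7 (stack(D, C)): towers=[A/E/C/D; B] holding=-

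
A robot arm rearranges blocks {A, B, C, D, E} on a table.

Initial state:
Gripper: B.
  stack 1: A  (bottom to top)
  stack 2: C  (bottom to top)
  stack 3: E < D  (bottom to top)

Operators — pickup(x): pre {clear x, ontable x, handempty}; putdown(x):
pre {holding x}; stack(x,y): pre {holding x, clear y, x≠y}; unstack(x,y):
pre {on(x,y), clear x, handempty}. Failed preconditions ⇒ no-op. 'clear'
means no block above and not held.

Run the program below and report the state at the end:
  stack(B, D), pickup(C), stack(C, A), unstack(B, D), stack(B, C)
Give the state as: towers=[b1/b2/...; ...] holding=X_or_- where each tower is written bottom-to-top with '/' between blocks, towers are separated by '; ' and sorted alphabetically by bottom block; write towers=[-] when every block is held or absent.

towers=[A/C/B; E/D] holding=-

step 1 (stack(B, D)): towers=[A; C; E/D/B] holding=-
step 2 (pickup(C)): towers=[A; E/D/B] holding=C
step 3 (stack(C, A)): towers=[A/C; E/D/B] holding=-
step 4 (unstack(B, D)): towers=[A/C; E/D] holding=B
step 5 (stack(B, C)): towers=[A/C/B; E/D] holding=-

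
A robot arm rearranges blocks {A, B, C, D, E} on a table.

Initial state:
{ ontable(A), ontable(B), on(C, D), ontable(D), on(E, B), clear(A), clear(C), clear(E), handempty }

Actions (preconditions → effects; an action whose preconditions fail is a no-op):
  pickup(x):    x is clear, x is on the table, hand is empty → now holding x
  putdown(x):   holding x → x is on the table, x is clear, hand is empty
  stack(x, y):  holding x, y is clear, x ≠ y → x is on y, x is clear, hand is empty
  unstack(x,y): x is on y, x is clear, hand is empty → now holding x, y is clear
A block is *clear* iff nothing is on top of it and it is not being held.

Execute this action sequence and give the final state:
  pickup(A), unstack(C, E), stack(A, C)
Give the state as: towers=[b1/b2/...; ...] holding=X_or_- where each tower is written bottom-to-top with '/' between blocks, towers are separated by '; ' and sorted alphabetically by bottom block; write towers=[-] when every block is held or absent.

step 1 (pickup(A)): towers=[B/E; D/C] holding=A
step 2 (unstack(C, E)) [no-op]: towers=[B/E; D/C] holding=A
step 3 (stack(A, C)): towers=[B/E; D/C/A] holding=-

towers=[B/E; D/C/A] holding=-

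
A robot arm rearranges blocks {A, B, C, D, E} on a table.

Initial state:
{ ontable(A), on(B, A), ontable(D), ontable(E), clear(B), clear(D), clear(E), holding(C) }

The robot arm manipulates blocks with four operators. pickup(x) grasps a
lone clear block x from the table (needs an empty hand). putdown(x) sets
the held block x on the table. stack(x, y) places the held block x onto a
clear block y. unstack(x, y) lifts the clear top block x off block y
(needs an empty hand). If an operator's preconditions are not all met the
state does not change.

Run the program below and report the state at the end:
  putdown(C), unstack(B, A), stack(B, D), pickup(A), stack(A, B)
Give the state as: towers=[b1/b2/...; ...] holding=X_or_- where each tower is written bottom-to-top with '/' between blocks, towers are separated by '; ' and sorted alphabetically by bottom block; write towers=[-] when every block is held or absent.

towers=[C; D/B/A; E] holding=-

step 1 (putdown(C)): towers=[A/B; C; D; E] holding=-
step 2 (unstack(B, A)): towers=[A; C; D; E] holding=B
step 3 (stack(B, D)): towers=[A; C; D/B; E] holding=-
step 4 (pickup(A)): towers=[C; D/B; E] holding=A
step 5 (stack(A, B)): towers=[C; D/B/A; E] holding=-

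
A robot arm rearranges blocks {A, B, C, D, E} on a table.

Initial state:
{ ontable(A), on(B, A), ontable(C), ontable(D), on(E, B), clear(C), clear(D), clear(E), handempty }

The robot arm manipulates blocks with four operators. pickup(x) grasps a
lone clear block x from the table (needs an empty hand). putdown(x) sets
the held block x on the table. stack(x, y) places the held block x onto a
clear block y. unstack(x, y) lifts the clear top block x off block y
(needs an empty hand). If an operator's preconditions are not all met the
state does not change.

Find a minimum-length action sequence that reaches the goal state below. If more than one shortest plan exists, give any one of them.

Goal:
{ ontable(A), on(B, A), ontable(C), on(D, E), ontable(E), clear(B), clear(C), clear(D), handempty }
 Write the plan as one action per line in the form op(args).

unstack(E, B)
putdown(E)
pickup(D)
stack(D, E)

step 1 (unstack(E, B)): towers=[A/B; C; D] holding=E
step 2 (putdown(E)): towers=[A/B; C; D; E] holding=-
step 3 (pickup(D)): towers=[A/B; C; E] holding=D
step 4 (stack(D, E)): towers=[A/B; C; E/D] holding=-
goal check: towers=[A/B; C; E/D] holding=- — reached (length 4, optimal by BFS)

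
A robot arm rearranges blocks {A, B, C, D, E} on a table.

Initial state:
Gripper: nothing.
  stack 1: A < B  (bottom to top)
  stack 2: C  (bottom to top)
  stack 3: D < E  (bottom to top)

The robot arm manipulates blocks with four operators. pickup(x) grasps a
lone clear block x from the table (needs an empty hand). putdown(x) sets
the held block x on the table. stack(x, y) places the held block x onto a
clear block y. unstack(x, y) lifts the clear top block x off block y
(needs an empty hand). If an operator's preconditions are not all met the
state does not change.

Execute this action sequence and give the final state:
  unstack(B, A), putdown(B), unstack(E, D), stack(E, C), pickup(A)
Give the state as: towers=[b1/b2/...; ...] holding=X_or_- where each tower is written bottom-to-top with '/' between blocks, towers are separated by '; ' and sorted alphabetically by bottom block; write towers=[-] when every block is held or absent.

step 1 (unstack(B, A)): towers=[A; C; D/E] holding=B
step 2 (putdown(B)): towers=[A; B; C; D/E] holding=-
step 3 (unstack(E, D)): towers=[A; B; C; D] holding=E
step 4 (stack(E, C)): towers=[A; B; C/E; D] holding=-
step 5 (pickup(A)): towers=[B; C/E; D] holding=A

towers=[B; C/E; D] holding=A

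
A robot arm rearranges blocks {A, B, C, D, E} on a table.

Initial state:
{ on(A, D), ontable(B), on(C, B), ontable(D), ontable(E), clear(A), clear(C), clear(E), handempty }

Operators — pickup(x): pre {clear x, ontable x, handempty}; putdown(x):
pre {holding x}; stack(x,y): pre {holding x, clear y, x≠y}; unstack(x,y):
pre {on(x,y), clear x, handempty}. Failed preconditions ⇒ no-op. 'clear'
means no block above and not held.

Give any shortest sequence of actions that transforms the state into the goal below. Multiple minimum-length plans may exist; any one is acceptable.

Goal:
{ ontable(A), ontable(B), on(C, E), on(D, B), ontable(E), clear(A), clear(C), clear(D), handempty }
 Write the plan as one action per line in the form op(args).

unstack(A, D)
putdown(A)
unstack(C, B)
stack(C, E)
pickup(D)
stack(D, B)

step 1 (unstack(A, D)): towers=[B/C; D; E] holding=A
step 2 (putdown(A)): towers=[A; B/C; D; E] holding=-
step 3 (unstack(C, B)): towers=[A; B; D; E] holding=C
step 4 (stack(C, E)): towers=[A; B; D; E/C] holding=-
step 5 (pickup(D)): towers=[A; B; E/C] holding=D
step 6 (stack(D, B)): towers=[A; B/D; E/C] holding=-
goal check: towers=[A; B/D; E/C] holding=- — reached (length 6, optimal by BFS)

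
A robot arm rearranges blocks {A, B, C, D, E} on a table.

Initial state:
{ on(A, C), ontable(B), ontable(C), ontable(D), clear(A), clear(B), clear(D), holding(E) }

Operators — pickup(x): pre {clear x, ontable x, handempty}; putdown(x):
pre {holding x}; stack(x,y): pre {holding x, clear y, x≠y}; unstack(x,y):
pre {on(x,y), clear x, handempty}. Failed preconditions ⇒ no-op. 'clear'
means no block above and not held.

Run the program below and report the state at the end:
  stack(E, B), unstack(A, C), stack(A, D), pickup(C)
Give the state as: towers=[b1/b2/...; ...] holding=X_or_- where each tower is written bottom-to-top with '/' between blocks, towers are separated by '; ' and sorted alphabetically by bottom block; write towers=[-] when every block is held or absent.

towers=[B/E; D/A] holding=C

step 1 (stack(E, B)): towers=[B/E; C/A; D] holding=-
step 2 (unstack(A, C)): towers=[B/E; C; D] holding=A
step 3 (stack(A, D)): towers=[B/E; C; D/A] holding=-
step 4 (pickup(C)): towers=[B/E; D/A] holding=C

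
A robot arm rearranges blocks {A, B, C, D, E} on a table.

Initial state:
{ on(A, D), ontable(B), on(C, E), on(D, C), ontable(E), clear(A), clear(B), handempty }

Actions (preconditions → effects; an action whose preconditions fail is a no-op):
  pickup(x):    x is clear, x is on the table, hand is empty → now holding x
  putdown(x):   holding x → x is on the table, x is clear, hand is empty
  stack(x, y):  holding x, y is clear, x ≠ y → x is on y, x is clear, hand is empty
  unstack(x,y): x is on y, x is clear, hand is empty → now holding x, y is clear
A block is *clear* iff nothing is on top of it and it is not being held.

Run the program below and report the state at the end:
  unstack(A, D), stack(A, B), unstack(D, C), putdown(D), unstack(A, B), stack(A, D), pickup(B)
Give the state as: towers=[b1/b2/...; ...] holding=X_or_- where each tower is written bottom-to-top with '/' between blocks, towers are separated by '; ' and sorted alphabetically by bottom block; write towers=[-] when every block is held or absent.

towers=[D/A; E/C] holding=B

step 1 (unstack(A, D)): towers=[B; E/C/D] holding=A
step 2 (stack(A, B)): towers=[B/A; E/C/D] holding=-
step 3 (unstack(D, C)): towers=[B/A; E/C] holding=D
step 4 (putdown(D)): towers=[B/A; D; E/C] holding=-
step 5 (unstack(A, B)): towers=[B; D; E/C] holding=A
step 6 (stack(A, D)): towers=[B; D/A; E/C] holding=-
step 7 (pickup(B)): towers=[D/A; E/C] holding=B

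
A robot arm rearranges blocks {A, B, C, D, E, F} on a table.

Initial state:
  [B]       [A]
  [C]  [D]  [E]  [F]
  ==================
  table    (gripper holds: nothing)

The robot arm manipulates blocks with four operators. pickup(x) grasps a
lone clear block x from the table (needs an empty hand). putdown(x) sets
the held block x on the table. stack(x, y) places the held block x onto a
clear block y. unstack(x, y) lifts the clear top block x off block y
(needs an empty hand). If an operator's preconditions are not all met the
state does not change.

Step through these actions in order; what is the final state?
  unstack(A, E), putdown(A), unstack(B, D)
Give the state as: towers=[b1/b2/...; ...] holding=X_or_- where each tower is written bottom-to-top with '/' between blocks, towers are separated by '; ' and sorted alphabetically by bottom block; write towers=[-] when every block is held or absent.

step 1 (unstack(A, E)): towers=[C/B; D; E; F] holding=A
step 2 (putdown(A)): towers=[A; C/B; D; E; F] holding=-
step 3 (unstack(B, D)) [no-op]: towers=[A; C/B; D; E; F] holding=-

towers=[A; C/B; D; E; F] holding=-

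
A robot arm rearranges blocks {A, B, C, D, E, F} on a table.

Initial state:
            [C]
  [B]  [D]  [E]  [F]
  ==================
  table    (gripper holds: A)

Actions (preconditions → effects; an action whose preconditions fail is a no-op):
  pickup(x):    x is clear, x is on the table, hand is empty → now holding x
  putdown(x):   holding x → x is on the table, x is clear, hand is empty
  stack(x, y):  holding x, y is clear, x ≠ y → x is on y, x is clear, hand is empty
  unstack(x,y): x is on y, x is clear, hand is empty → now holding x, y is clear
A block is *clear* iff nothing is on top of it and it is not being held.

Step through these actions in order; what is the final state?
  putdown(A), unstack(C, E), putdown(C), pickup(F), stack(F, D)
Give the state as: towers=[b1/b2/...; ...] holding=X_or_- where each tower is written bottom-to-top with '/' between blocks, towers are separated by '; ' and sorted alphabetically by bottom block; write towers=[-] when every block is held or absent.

step 1 (putdown(A)): towers=[A; B; D; E/C; F] holding=-
step 2 (unstack(C, E)): towers=[A; B; D; E; F] holding=C
step 3 (putdown(C)): towers=[A; B; C; D; E; F] holding=-
step 4 (pickup(F)): towers=[A; B; C; D; E] holding=F
step 5 (stack(F, D)): towers=[A; B; C; D/F; E] holding=-

towers=[A; B; C; D/F; E] holding=-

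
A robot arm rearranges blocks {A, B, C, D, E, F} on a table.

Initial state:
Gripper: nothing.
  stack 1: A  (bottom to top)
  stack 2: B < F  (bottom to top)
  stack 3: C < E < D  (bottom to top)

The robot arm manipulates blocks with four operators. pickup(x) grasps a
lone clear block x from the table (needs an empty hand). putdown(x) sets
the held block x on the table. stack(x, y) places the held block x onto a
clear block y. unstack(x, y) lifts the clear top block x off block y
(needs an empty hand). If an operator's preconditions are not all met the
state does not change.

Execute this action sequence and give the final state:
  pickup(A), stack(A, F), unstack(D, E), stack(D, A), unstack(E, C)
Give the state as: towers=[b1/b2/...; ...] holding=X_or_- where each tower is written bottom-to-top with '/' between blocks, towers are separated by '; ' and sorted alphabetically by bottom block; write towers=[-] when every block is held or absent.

towers=[B/F/A/D; C] holding=E

step 1 (pickup(A)): towers=[B/F; C/E/D] holding=A
step 2 (stack(A, F)): towers=[B/F/A; C/E/D] holding=-
step 3 (unstack(D, E)): towers=[B/F/A; C/E] holding=D
step 4 (stack(D, A)): towers=[B/F/A/D; C/E] holding=-
step 5 (unstack(E, C)): towers=[B/F/A/D; C] holding=E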